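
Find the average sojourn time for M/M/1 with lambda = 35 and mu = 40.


W = 1/(mu - lambda) = 1/(40 - 35) = 0.2 hours

0.2 hours


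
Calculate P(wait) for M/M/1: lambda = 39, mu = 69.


P(wait) = rho = lambda/mu = 39/69 = 0.5652

0.5652


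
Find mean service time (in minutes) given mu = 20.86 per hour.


Mean service time = 60/mu = 60/20.86 = 2.88 minutes

2.88 minutes


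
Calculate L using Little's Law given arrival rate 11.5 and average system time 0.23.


L = lambda * W = 11.5 * 0.23 = 2.65

2.65


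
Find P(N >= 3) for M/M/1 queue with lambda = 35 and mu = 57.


P(N >= 3) = rho^3 = (35/57)^3 = 0.2315

0.2315


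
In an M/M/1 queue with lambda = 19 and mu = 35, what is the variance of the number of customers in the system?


rho = 19/35; Var(N) = rho/(1-rho)^2 = 2.6

2.6


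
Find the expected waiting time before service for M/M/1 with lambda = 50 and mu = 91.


rho = 50/91; Wq = rho/(mu - lambda) = 0.0134 hours

0.0134 hours


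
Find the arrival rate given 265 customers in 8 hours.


lambda = total arrivals / time = 265 / 8 = 33.13 per hour

33.13 per hour


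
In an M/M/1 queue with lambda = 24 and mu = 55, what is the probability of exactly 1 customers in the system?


rho = 24/55; P(n) = (1-rho)*rho^n = (1-24/55)*(24/55)^1 = 0.246

0.246


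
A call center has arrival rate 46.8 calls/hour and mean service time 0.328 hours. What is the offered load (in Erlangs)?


Offered load a = lambda * E[S] = 46.8 * 0.328 = 15.35 Erlangs

15.35 Erlangs


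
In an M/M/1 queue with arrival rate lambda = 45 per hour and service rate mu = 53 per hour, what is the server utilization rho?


rho = lambda/mu = 45/53 = 0.8491

0.8491


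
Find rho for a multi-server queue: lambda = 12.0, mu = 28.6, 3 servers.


rho = lambda / (c * mu) = 12.0 / (3 * 28.6) = 0.1399

0.1399


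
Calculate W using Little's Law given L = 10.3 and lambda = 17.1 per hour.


W = L / lambda = 10.3 / 17.1 = 0.6023 hours

0.6023 hours


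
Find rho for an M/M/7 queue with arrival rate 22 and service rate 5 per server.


rho = lambda/(c*mu) = 22/(7*5) = 0.6286

0.6286


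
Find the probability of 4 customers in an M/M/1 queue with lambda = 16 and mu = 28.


rho = 16/28; P(n) = (1-rho)*rho^n = (1-16/28)*(16/28)^4 = 0.0457

0.0457


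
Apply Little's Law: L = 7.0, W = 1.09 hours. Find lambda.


lambda = L / W = 7.0 / 1.09 = 6.42 per hour

6.42 per hour


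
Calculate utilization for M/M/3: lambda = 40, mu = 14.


rho = lambda/(c*mu) = 40/(3*14) = 0.9524

0.9524


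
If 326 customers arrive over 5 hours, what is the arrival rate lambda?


lambda = total arrivals / time = 326 / 5 = 65.2 per hour

65.2 per hour


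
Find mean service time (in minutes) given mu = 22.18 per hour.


Mean service time = 60/mu = 60/22.18 = 2.71 minutes

2.71 minutes


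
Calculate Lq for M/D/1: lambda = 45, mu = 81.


M/D/1: Lq = rho^2 / (2*(1-rho)) where rho = 45/81; Lq = 0.35

0.35


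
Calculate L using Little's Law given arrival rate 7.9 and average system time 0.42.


L = lambda * W = 7.9 * 0.42 = 3.32

3.32


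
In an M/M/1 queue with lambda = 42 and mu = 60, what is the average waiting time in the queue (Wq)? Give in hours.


rho = 42/60; Wq = rho/(mu - lambda) = 0.0389 hours

0.0389 hours


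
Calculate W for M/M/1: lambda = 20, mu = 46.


W = 1/(mu - lambda) = 1/(46 - 20) = 0.0385 hours

0.0385 hours


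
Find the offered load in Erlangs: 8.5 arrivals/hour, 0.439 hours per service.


Offered load a = lambda * E[S] = 8.5 * 0.439 = 3.73 Erlangs

3.73 Erlangs


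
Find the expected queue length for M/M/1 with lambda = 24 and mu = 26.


rho = 24/26; Lq = rho^2/(1-rho) = 11.08

11.08


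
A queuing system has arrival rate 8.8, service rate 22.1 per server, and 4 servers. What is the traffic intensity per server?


rho = lambda / (c * mu) = 8.8 / (4 * 22.1) = 0.0995

0.0995


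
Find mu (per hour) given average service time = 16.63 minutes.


mu = 60 / avg_service_time = 60 / 16.63 = 3.61 per hour

3.61 per hour


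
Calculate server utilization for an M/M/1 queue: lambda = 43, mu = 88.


rho = lambda/mu = 43/88 = 0.4886

0.4886


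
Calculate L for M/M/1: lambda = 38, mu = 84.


rho = 38/84; L = rho/(1-rho) = 0.83

0.83


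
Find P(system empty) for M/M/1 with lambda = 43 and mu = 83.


P0 = 1 - rho = 1 - 43/83 = 0.4819

0.4819


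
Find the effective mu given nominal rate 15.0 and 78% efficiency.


Effective rate = mu * efficiency = 15.0 * 0.78 = 11.7 per hour

11.7 per hour


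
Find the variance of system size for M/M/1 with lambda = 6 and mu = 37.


rho = 6/37; Var(N) = rho/(1-rho)^2 = 0.23

0.23


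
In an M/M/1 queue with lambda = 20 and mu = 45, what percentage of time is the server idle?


Idle fraction = (1 - rho) * 100 = (1 - 20/45) * 100 = 55.6%

55.6%


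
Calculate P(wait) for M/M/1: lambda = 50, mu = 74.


P(wait) = rho = lambda/mu = 50/74 = 0.6757

0.6757


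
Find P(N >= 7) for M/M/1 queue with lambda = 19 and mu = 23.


P(N >= 7) = rho^7 = (19/23)^7 = 0.2625

0.2625


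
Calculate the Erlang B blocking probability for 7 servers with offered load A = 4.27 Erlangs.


B(N,A) = (A^N/N!) / sum(A^k/k!, k=0..N) with N=7, A=4.27 = 0.0771

0.0771


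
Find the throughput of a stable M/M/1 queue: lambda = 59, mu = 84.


For a stable queue (lambda < mu), throughput = lambda = 59 per hour

59 per hour


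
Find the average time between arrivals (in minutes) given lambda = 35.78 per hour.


Mean interarrival time = 60/lambda = 60/35.78 = 1.68 minutes

1.68 minutes


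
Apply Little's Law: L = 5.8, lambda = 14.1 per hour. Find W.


W = L / lambda = 5.8 / 14.1 = 0.4113 hours

0.4113 hours


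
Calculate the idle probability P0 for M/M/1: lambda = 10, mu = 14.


P0 = 1 - rho = 1 - 10/14 = 0.2857

0.2857


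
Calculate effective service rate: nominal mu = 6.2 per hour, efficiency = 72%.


Effective rate = mu * efficiency = 6.2 * 0.72 = 4.46 per hour

4.46 per hour


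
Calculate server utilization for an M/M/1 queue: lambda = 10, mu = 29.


rho = lambda/mu = 10/29 = 0.3448

0.3448


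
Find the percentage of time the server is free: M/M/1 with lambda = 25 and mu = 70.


Idle fraction = (1 - rho) * 100 = (1 - 25/70) * 100 = 64.3%

64.3%


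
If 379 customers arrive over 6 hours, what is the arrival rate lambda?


lambda = total arrivals / time = 379 / 6 = 63.17 per hour

63.17 per hour


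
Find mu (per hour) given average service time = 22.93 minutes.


mu = 60 / avg_service_time = 60 / 22.93 = 2.62 per hour

2.62 per hour


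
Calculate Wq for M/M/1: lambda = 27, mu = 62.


rho = 27/62; Wq = rho/(mu - lambda) = 0.0124 hours

0.0124 hours


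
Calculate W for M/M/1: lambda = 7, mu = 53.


W = 1/(mu - lambda) = 1/(53 - 7) = 0.0217 hours

0.0217 hours


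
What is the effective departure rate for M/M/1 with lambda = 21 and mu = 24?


For a stable queue (lambda < mu), throughput = lambda = 21 per hour

21 per hour


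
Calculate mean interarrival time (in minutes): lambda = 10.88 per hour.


Mean interarrival time = 60/lambda = 60/10.88 = 5.51 minutes

5.51 minutes


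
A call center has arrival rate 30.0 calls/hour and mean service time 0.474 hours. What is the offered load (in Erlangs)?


Offered load a = lambda * E[S] = 30.0 * 0.474 = 14.22 Erlangs

14.22 Erlangs


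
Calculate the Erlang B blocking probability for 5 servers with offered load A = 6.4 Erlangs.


B(N,A) = (A^N/N!) / sum(A^k/k!, k=0..N) with N=5, A=6.4 = 0.3874

0.3874


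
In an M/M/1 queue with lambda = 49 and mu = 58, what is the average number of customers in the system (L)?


rho = 49/58; L = rho/(1-rho) = 5.44

5.44


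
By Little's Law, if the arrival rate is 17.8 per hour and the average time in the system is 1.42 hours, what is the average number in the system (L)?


L = lambda * W = 17.8 * 1.42 = 25.28

25.28


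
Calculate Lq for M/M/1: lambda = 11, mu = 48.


rho = 11/48; Lq = rho^2/(1-rho) = 0.07

0.07


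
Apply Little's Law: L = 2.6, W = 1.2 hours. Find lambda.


lambda = L / W = 2.6 / 1.2 = 2.17 per hour

2.17 per hour


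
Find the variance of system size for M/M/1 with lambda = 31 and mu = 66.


rho = 31/66; Var(N) = rho/(1-rho)^2 = 1.67

1.67


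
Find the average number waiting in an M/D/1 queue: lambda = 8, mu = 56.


M/D/1: Lq = rho^2 / (2*(1-rho)) where rho = 8/56; Lq = 0.01

0.01


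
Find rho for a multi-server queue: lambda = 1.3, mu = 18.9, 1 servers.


rho = lambda / (c * mu) = 1.3 / (1 * 18.9) = 0.0688

0.0688


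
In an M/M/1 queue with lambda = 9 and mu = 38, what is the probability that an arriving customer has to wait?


P(wait) = rho = lambda/mu = 9/38 = 0.2368

0.2368


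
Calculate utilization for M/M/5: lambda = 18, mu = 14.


rho = lambda/(c*mu) = 18/(5*14) = 0.2571

0.2571


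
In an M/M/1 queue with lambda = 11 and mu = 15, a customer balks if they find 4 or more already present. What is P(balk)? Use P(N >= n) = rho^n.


P(N >= 4) = rho^4 = (11/15)^4 = 0.2892

0.2892


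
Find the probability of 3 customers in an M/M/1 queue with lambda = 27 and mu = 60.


rho = 27/60; P(n) = (1-rho)*rho^n = (1-27/60)*(27/60)^3 = 0.0501

0.0501


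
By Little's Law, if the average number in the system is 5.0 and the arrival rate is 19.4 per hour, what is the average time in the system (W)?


W = L / lambda = 5.0 / 19.4 = 0.2577 hours

0.2577 hours


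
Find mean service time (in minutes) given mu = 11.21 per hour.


Mean service time = 60/mu = 60/11.21 = 5.35 minutes

5.35 minutes


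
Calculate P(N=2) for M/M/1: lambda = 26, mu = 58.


rho = 26/58; P(n) = (1-rho)*rho^n = (1-26/58)*(26/58)^2 = 0.1109

0.1109


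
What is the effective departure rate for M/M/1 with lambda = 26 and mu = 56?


For a stable queue (lambda < mu), throughput = lambda = 26 per hour

26 per hour


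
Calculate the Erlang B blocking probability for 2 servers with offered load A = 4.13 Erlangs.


B(N,A) = (A^N/N!) / sum(A^k/k!, k=0..N) with N=2, A=4.13 = 0.6244

0.6244


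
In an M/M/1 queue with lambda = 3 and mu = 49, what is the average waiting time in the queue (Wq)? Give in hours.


rho = 3/49; Wq = rho/(mu - lambda) = 0.0013 hours

0.0013 hours


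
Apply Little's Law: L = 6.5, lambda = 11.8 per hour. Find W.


W = L / lambda = 6.5 / 11.8 = 0.5508 hours

0.5508 hours


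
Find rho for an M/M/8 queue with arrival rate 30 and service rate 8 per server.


rho = lambda/(c*mu) = 30/(8*8) = 0.4688

0.4688


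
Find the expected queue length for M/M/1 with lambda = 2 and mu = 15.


rho = 2/15; Lq = rho^2/(1-rho) = 0.02

0.02


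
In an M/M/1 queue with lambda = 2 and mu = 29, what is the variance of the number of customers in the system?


rho = 2/29; Var(N) = rho/(1-rho)^2 = 0.08

0.08


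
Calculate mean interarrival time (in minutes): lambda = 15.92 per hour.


Mean interarrival time = 60/lambda = 60/15.92 = 3.77 minutes

3.77 minutes


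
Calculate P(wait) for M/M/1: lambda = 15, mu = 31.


P(wait) = rho = lambda/mu = 15/31 = 0.4839

0.4839


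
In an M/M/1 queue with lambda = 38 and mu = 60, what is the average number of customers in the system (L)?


rho = 38/60; L = rho/(1-rho) = 1.73

1.73


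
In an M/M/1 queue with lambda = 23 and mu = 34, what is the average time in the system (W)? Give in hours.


W = 1/(mu - lambda) = 1/(34 - 23) = 0.0909 hours

0.0909 hours


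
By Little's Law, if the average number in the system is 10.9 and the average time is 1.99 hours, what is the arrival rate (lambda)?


lambda = L / W = 10.9 / 1.99 = 5.48 per hour

5.48 per hour


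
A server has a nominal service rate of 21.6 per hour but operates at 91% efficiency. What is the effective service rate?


Effective rate = mu * efficiency = 21.6 * 0.91 = 19.66 per hour

19.66 per hour


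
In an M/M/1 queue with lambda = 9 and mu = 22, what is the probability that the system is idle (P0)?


P0 = 1 - rho = 1 - 9/22 = 0.5909

0.5909


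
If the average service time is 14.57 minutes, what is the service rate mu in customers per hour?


mu = 60 / avg_service_time = 60 / 14.57 = 4.12 per hour

4.12 per hour


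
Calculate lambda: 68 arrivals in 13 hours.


lambda = total arrivals / time = 68 / 13 = 5.23 per hour

5.23 per hour


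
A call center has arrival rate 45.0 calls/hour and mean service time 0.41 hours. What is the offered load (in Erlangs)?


Offered load a = lambda * E[S] = 45.0 * 0.41 = 18.45 Erlangs

18.45 Erlangs


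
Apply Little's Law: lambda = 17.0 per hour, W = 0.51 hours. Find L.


L = lambda * W = 17.0 * 0.51 = 8.67

8.67


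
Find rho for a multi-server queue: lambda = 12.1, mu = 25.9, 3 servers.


rho = lambda / (c * mu) = 12.1 / (3 * 25.9) = 0.1557

0.1557


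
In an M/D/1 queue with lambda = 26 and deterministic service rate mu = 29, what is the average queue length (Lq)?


M/D/1: Lq = rho^2 / (2*(1-rho)) where rho = 26/29; Lq = 3.89

3.89


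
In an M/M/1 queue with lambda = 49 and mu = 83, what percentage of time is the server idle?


Idle fraction = (1 - rho) * 100 = (1 - 49/83) * 100 = 41.0%

41.0%


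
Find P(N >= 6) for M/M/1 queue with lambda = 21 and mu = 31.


P(N >= 6) = rho^6 = (21/31)^6 = 0.0966

0.0966


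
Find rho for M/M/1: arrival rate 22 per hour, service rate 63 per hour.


rho = lambda/mu = 22/63 = 0.3492

0.3492


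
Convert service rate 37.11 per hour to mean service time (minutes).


Mean service time = 60/mu = 60/37.11 = 1.62 minutes

1.62 minutes


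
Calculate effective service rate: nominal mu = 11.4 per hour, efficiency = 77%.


Effective rate = mu * efficiency = 11.4 * 0.77 = 8.78 per hour

8.78 per hour


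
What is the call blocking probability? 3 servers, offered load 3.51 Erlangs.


B(N,A) = (A^N/N!) / sum(A^k/k!, k=0..N) with N=3, A=3.51 = 0.4032

0.4032


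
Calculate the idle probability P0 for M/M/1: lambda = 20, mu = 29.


P0 = 1 - rho = 1 - 20/29 = 0.3103

0.3103


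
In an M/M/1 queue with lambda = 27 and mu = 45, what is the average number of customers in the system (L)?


rho = 27/45; L = rho/(1-rho) = 1.5

1.5


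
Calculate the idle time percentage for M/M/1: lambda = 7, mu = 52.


Idle fraction = (1 - rho) * 100 = (1 - 7/52) * 100 = 86.5%

86.5%


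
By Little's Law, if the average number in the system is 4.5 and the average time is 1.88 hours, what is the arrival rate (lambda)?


lambda = L / W = 4.5 / 1.88 = 2.39 per hour

2.39 per hour


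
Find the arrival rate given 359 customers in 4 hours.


lambda = total arrivals / time = 359 / 4 = 89.75 per hour

89.75 per hour


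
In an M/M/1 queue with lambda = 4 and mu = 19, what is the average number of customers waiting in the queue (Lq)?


rho = 4/19; Lq = rho^2/(1-rho) = 0.06

0.06


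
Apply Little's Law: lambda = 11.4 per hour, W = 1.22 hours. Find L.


L = lambda * W = 11.4 * 1.22 = 13.91

13.91


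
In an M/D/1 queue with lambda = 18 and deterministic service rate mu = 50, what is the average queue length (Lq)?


M/D/1: Lq = rho^2 / (2*(1-rho)) where rho = 18/50; Lq = 0.1

0.1


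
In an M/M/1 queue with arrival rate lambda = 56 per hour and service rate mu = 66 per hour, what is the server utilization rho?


rho = lambda/mu = 56/66 = 0.8485

0.8485


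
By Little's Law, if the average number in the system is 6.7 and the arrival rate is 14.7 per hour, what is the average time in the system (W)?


W = L / lambda = 6.7 / 14.7 = 0.4558 hours

0.4558 hours


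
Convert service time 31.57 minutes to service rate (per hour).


mu = 60 / avg_service_time = 60 / 31.57 = 1.9 per hour

1.9 per hour


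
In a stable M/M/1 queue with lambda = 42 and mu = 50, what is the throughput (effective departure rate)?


For a stable queue (lambda < mu), throughput = lambda = 42 per hour

42 per hour


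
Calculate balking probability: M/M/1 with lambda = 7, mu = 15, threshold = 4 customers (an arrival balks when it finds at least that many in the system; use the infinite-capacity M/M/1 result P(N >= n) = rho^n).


P(N >= 4) = rho^4 = (7/15)^4 = 0.0474

0.0474


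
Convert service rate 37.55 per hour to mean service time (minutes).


Mean service time = 60/mu = 60/37.55 = 1.6 minutes

1.6 minutes


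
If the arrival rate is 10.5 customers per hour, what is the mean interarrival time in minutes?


Mean interarrival time = 60/lambda = 60/10.5 = 5.71 minutes

5.71 minutes


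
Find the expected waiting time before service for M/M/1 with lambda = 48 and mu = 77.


rho = 48/77; Wq = rho/(mu - lambda) = 0.0215 hours

0.0215 hours


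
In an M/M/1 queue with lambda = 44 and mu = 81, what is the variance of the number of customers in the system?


rho = 44/81; Var(N) = rho/(1-rho)^2 = 2.6

2.6


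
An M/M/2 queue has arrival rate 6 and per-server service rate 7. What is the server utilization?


rho = lambda/(c*mu) = 6/(2*7) = 0.4286

0.4286


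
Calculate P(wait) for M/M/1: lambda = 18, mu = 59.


P(wait) = rho = lambda/mu = 18/59 = 0.3051

0.3051


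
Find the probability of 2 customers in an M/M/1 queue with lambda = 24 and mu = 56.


rho = 24/56; P(n) = (1-rho)*rho^n = (1-24/56)*(24/56)^2 = 0.105

0.105


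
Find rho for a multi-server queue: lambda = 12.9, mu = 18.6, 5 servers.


rho = lambda / (c * mu) = 12.9 / (5 * 18.6) = 0.1387

0.1387


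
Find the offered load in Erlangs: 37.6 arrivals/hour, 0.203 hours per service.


Offered load a = lambda * E[S] = 37.6 * 0.203 = 7.63 Erlangs

7.63 Erlangs


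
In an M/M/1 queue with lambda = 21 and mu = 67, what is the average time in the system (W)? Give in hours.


W = 1/(mu - lambda) = 1/(67 - 21) = 0.0217 hours

0.0217 hours


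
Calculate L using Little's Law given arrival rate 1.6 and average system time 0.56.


L = lambda * W = 1.6 * 0.56 = 0.9

0.9


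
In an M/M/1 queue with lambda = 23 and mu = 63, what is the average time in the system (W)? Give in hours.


W = 1/(mu - lambda) = 1/(63 - 23) = 0.025 hours

0.025 hours


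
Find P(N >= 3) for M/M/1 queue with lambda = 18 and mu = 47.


P(N >= 3) = rho^3 = (18/47)^3 = 0.0562

0.0562


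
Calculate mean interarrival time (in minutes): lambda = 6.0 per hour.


Mean interarrival time = 60/lambda = 60/6.0 = 10.0 minutes

10.0 minutes


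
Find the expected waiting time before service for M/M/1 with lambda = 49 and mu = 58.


rho = 49/58; Wq = rho/(mu - lambda) = 0.0939 hours

0.0939 hours


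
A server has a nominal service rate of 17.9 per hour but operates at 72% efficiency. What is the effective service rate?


Effective rate = mu * efficiency = 17.9 * 0.72 = 12.89 per hour

12.89 per hour


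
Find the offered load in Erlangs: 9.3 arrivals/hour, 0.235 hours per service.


Offered load a = lambda * E[S] = 9.3 * 0.235 = 2.19 Erlangs

2.19 Erlangs


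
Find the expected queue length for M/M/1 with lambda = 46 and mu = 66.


rho = 46/66; Lq = rho^2/(1-rho) = 1.6

1.6


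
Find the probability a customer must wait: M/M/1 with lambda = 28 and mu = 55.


P(wait) = rho = lambda/mu = 28/55 = 0.5091

0.5091


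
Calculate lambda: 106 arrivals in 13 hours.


lambda = total arrivals / time = 106 / 13 = 8.15 per hour

8.15 per hour


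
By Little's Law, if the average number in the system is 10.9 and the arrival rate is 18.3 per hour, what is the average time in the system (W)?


W = L / lambda = 10.9 / 18.3 = 0.5956 hours

0.5956 hours


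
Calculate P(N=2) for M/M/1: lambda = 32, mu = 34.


rho = 32/34; P(n) = (1-rho)*rho^n = (1-32/34)*(32/34)^2 = 0.0521

0.0521


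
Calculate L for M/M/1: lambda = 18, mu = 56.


rho = 18/56; L = rho/(1-rho) = 0.47

0.47


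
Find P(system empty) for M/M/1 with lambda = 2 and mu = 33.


P0 = 1 - rho = 1 - 2/33 = 0.9394

0.9394


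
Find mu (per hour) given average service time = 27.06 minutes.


mu = 60 / avg_service_time = 60 / 27.06 = 2.22 per hour

2.22 per hour


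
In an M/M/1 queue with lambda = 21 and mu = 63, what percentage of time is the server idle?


Idle fraction = (1 - rho) * 100 = (1 - 21/63) * 100 = 66.7%

66.7%


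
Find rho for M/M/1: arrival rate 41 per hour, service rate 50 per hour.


rho = lambda/mu = 41/50 = 0.82

0.82


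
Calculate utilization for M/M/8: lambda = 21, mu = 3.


rho = lambda/(c*mu) = 21/(8*3) = 0.875

0.875


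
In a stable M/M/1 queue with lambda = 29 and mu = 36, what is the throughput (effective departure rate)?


For a stable queue (lambda < mu), throughput = lambda = 29 per hour

29 per hour


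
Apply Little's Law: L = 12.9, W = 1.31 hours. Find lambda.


lambda = L / W = 12.9 / 1.31 = 9.85 per hour

9.85 per hour


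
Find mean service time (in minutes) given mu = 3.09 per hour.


Mean service time = 60/mu = 60/3.09 = 19.42 minutes

19.42 minutes


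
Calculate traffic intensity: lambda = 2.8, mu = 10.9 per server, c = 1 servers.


rho = lambda / (c * mu) = 2.8 / (1 * 10.9) = 0.2569

0.2569


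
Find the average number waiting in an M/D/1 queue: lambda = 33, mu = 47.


M/D/1: Lq = rho^2 / (2*(1-rho)) where rho = 33/47; Lq = 0.83

0.83


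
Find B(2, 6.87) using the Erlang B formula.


B(N,A) = (A^N/N!) / sum(A^k/k!, k=0..N) with N=2, A=6.87 = 0.7499

0.7499


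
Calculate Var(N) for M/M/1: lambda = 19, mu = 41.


rho = 19/41; Var(N) = rho/(1-rho)^2 = 1.61

1.61


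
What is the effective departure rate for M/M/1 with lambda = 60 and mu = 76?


For a stable queue (lambda < mu), throughput = lambda = 60 per hour

60 per hour


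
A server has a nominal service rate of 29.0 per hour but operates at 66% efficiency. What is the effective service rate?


Effective rate = mu * efficiency = 29.0 * 0.66 = 19.14 per hour

19.14 per hour


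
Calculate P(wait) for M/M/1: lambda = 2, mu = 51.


P(wait) = rho = lambda/mu = 2/51 = 0.0392

0.0392


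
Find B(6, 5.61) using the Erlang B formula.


B(N,A) = (A^N/N!) / sum(A^k/k!, k=0..N) with N=6, A=5.61 = 0.237

0.237


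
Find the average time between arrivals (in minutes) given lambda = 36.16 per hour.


Mean interarrival time = 60/lambda = 60/36.16 = 1.66 minutes

1.66 minutes


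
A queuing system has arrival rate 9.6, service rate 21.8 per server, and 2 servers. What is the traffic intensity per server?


rho = lambda / (c * mu) = 9.6 / (2 * 21.8) = 0.2202

0.2202


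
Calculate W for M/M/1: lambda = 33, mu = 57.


W = 1/(mu - lambda) = 1/(57 - 33) = 0.0417 hours

0.0417 hours


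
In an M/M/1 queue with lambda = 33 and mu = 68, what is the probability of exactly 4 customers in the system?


rho = 33/68; P(n) = (1-rho)*rho^n = (1-33/68)*(33/68)^4 = 0.0285

0.0285


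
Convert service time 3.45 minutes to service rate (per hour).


mu = 60 / avg_service_time = 60 / 3.45 = 17.39 per hour

17.39 per hour


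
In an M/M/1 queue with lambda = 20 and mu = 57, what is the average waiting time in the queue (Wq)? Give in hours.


rho = 20/57; Wq = rho/(mu - lambda) = 0.0095 hours

0.0095 hours


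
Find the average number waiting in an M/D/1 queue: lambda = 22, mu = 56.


M/D/1: Lq = rho^2 / (2*(1-rho)) where rho = 22/56; Lq = 0.13

0.13


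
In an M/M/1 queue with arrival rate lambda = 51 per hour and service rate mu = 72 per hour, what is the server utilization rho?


rho = lambda/mu = 51/72 = 0.7083

0.7083


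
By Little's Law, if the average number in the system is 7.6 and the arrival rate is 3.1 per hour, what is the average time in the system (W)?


W = L / lambda = 7.6 / 3.1 = 2.4516 hours

2.4516 hours


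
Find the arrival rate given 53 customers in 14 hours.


lambda = total arrivals / time = 53 / 14 = 3.79 per hour

3.79 per hour


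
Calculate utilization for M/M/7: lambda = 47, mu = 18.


rho = lambda/(c*mu) = 47/(7*18) = 0.373

0.373


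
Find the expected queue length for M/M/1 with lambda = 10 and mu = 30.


rho = 10/30; Lq = rho^2/(1-rho) = 0.17

0.17


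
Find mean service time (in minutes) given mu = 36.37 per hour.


Mean service time = 60/mu = 60/36.37 = 1.65 minutes

1.65 minutes


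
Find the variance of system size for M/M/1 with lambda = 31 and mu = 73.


rho = 31/73; Var(N) = rho/(1-rho)^2 = 1.28

1.28


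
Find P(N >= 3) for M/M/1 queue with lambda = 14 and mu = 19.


P(N >= 3) = rho^3 = (14/19)^3 = 0.4001

0.4001


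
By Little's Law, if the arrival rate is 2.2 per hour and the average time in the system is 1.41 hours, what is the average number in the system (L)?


L = lambda * W = 2.2 * 1.41 = 3.1

3.1


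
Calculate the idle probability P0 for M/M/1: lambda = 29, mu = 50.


P0 = 1 - rho = 1 - 29/50 = 0.42

0.42


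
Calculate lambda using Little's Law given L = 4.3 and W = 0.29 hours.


lambda = L / W = 4.3 / 0.29 = 14.83 per hour

14.83 per hour


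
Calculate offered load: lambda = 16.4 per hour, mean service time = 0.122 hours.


Offered load a = lambda * E[S] = 16.4 * 0.122 = 2.0 Erlangs

2.0 Erlangs


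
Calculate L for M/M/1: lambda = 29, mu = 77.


rho = 29/77; L = rho/(1-rho) = 0.6

0.6


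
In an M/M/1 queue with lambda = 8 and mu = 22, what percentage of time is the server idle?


Idle fraction = (1 - rho) * 100 = (1 - 8/22) * 100 = 63.6%

63.6%


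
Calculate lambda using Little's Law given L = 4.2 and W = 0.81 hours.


lambda = L / W = 4.2 / 0.81 = 5.19 per hour

5.19 per hour


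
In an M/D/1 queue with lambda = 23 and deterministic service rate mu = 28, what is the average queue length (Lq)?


M/D/1: Lq = rho^2 / (2*(1-rho)) where rho = 23/28; Lq = 1.89

1.89


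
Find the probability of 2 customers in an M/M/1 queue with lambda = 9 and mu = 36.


rho = 9/36; P(n) = (1-rho)*rho^n = (1-9/36)*(9/36)^2 = 0.0469

0.0469


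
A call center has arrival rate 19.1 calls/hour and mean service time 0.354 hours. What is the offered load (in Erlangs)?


Offered load a = lambda * E[S] = 19.1 * 0.354 = 6.76 Erlangs

6.76 Erlangs


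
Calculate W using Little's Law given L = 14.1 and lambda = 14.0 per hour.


W = L / lambda = 14.1 / 14.0 = 1.0071 hours

1.0071 hours


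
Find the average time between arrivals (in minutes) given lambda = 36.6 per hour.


Mean interarrival time = 60/lambda = 60/36.6 = 1.64 minutes

1.64 minutes


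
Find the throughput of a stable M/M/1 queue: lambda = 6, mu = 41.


For a stable queue (lambda < mu), throughput = lambda = 6 per hour

6 per hour


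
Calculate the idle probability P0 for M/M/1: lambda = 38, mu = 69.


P0 = 1 - rho = 1 - 38/69 = 0.4493

0.4493


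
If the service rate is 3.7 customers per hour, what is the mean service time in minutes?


Mean service time = 60/mu = 60/3.7 = 16.22 minutes

16.22 minutes


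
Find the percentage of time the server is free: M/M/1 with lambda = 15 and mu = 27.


Idle fraction = (1 - rho) * 100 = (1 - 15/27) * 100 = 44.4%

44.4%


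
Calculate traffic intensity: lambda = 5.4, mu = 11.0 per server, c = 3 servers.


rho = lambda / (c * mu) = 5.4 / (3 * 11.0) = 0.1636

0.1636


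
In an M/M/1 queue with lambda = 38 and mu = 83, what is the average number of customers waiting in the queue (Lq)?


rho = 38/83; Lq = rho^2/(1-rho) = 0.39

0.39


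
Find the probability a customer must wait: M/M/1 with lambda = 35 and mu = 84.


P(wait) = rho = lambda/mu = 35/84 = 0.4167

0.4167


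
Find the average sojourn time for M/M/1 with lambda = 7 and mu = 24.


W = 1/(mu - lambda) = 1/(24 - 7) = 0.0588 hours

0.0588 hours


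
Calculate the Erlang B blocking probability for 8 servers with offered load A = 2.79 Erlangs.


B(N,A) = (A^N/N!) / sum(A^k/k!, k=0..N) with N=8, A=2.79 = 0.0056

0.0056


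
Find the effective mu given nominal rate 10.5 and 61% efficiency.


Effective rate = mu * efficiency = 10.5 * 0.61 = 6.41 per hour

6.41 per hour


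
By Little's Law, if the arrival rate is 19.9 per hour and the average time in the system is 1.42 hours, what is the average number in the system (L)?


L = lambda * W = 19.9 * 1.42 = 28.26

28.26


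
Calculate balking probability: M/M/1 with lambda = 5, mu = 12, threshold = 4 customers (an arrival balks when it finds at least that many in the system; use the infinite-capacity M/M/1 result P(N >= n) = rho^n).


P(N >= 4) = rho^4 = (5/12)^4 = 0.0301

0.0301


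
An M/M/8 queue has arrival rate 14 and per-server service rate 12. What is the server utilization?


rho = lambda/(c*mu) = 14/(8*12) = 0.1458

0.1458


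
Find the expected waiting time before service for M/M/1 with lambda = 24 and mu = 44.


rho = 24/44; Wq = rho/(mu - lambda) = 0.0273 hours

0.0273 hours


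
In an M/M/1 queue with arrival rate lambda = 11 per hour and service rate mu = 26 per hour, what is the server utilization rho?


rho = lambda/mu = 11/26 = 0.4231

0.4231


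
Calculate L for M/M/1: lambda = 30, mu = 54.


rho = 30/54; L = rho/(1-rho) = 1.25

1.25


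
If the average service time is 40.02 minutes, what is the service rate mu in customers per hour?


mu = 60 / avg_service_time = 60 / 40.02 = 1.5 per hour

1.5 per hour


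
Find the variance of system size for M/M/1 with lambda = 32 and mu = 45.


rho = 32/45; Var(N) = rho/(1-rho)^2 = 8.52

8.52


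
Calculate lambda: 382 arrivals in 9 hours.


lambda = total arrivals / time = 382 / 9 = 42.44 per hour

42.44 per hour


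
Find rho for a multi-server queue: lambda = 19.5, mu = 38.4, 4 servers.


rho = lambda / (c * mu) = 19.5 / (4 * 38.4) = 0.127

0.127


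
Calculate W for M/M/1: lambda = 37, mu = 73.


W = 1/(mu - lambda) = 1/(73 - 37) = 0.0278 hours

0.0278 hours


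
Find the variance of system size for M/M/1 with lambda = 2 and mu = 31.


rho = 2/31; Var(N) = rho/(1-rho)^2 = 0.07

0.07


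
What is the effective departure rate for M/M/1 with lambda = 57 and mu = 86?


For a stable queue (lambda < mu), throughput = lambda = 57 per hour

57 per hour


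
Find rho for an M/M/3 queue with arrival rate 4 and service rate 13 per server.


rho = lambda/(c*mu) = 4/(3*13) = 0.1026

0.1026


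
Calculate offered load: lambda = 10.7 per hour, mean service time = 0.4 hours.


Offered load a = lambda * E[S] = 10.7 * 0.4 = 4.28 Erlangs

4.28 Erlangs


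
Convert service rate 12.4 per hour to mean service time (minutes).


Mean service time = 60/mu = 60/12.4 = 4.84 minutes

4.84 minutes


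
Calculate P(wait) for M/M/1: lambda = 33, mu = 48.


P(wait) = rho = lambda/mu = 33/48 = 0.6875

0.6875


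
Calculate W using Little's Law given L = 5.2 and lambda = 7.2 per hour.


W = L / lambda = 5.2 / 7.2 = 0.7222 hours

0.7222 hours


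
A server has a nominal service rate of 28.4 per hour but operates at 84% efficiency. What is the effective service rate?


Effective rate = mu * efficiency = 28.4 * 0.84 = 23.86 per hour

23.86 per hour


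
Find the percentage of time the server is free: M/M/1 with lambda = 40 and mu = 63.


Idle fraction = (1 - rho) * 100 = (1 - 40/63) * 100 = 36.5%

36.5%


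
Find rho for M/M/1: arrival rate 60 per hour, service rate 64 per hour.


rho = lambda/mu = 60/64 = 0.9375

0.9375


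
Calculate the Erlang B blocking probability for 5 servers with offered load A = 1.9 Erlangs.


B(N,A) = (A^N/N!) / sum(A^k/k!, k=0..N) with N=5, A=1.9 = 0.0313

0.0313


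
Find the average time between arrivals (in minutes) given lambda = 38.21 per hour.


Mean interarrival time = 60/lambda = 60/38.21 = 1.57 minutes

1.57 minutes


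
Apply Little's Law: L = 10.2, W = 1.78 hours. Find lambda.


lambda = L / W = 10.2 / 1.78 = 5.73 per hour

5.73 per hour


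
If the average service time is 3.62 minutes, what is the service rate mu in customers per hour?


mu = 60 / avg_service_time = 60 / 3.62 = 16.57 per hour

16.57 per hour


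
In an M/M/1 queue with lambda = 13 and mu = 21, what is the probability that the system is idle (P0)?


P0 = 1 - rho = 1 - 13/21 = 0.381

0.381


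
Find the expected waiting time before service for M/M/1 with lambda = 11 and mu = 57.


rho = 11/57; Wq = rho/(mu - lambda) = 0.0042 hours

0.0042 hours


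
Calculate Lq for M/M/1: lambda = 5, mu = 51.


rho = 5/51; Lq = rho^2/(1-rho) = 0.01

0.01


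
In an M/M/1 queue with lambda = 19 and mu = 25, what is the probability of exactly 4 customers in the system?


rho = 19/25; P(n) = (1-rho)*rho^n = (1-19/25)*(19/25)^4 = 0.0801

0.0801


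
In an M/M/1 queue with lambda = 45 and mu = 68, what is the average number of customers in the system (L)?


rho = 45/68; L = rho/(1-rho) = 1.96

1.96


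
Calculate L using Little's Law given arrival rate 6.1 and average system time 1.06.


L = lambda * W = 6.1 * 1.06 = 6.47

6.47


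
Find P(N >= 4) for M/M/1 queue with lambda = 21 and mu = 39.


P(N >= 4) = rho^4 = (21/39)^4 = 0.0841

0.0841


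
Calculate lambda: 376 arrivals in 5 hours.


lambda = total arrivals / time = 376 / 5 = 75.2 per hour

75.2 per hour


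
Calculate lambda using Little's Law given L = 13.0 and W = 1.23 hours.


lambda = L / W = 13.0 / 1.23 = 10.57 per hour

10.57 per hour


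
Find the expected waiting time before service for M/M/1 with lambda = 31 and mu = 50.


rho = 31/50; Wq = rho/(mu - lambda) = 0.0326 hours

0.0326 hours


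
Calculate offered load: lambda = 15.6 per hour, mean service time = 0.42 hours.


Offered load a = lambda * E[S] = 15.6 * 0.42 = 6.55 Erlangs

6.55 Erlangs


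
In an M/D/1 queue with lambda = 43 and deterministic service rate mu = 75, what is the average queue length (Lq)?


M/D/1: Lq = rho^2 / (2*(1-rho)) where rho = 43/75; Lq = 0.39

0.39


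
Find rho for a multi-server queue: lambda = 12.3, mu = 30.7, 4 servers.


rho = lambda / (c * mu) = 12.3 / (4 * 30.7) = 0.1002

0.1002


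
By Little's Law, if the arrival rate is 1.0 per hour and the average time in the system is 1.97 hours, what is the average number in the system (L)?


L = lambda * W = 1.0 * 1.97 = 1.97

1.97


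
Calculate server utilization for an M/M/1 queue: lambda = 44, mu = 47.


rho = lambda/mu = 44/47 = 0.9362

0.9362


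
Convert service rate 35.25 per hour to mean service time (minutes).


Mean service time = 60/mu = 60/35.25 = 1.7 minutes

1.7 minutes


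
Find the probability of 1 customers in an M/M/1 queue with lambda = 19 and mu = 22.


rho = 19/22; P(n) = (1-rho)*rho^n = (1-19/22)*(19/22)^1 = 0.1178

0.1178


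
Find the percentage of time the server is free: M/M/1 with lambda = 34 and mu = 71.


Idle fraction = (1 - rho) * 100 = (1 - 34/71) * 100 = 52.1%

52.1%


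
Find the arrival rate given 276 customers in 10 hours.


lambda = total arrivals / time = 276 / 10 = 27.6 per hour

27.6 per hour


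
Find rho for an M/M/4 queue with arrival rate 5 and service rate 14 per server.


rho = lambda/(c*mu) = 5/(4*14) = 0.0893

0.0893


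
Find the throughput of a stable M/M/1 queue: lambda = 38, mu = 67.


For a stable queue (lambda < mu), throughput = lambda = 38 per hour

38 per hour


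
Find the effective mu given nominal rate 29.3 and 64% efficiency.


Effective rate = mu * efficiency = 29.3 * 0.64 = 18.75 per hour

18.75 per hour


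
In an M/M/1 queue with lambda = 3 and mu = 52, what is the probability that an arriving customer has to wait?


P(wait) = rho = lambda/mu = 3/52 = 0.0577

0.0577


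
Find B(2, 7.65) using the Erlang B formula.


B(N,A) = (A^N/N!) / sum(A^k/k!, k=0..N) with N=2, A=7.65 = 0.7718

0.7718


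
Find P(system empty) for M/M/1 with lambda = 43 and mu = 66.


P0 = 1 - rho = 1 - 43/66 = 0.3485

0.3485


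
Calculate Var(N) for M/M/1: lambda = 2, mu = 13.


rho = 2/13; Var(N) = rho/(1-rho)^2 = 0.21

0.21


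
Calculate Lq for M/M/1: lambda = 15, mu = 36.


rho = 15/36; Lq = rho^2/(1-rho) = 0.3

0.3


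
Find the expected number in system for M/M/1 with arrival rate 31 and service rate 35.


rho = 31/35; L = rho/(1-rho) = 7.75

7.75


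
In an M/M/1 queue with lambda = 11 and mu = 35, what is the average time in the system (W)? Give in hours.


W = 1/(mu - lambda) = 1/(35 - 11) = 0.0417 hours

0.0417 hours


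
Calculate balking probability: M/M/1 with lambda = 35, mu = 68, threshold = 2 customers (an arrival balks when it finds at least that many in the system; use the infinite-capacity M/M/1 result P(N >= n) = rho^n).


P(N >= 2) = rho^2 = (35/68)^2 = 0.2649

0.2649


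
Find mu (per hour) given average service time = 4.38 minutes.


mu = 60 / avg_service_time = 60 / 4.38 = 13.7 per hour

13.7 per hour


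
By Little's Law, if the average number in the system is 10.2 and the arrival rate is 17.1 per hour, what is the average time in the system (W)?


W = L / lambda = 10.2 / 17.1 = 0.5965 hours

0.5965 hours


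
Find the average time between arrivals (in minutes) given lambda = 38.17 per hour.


Mean interarrival time = 60/lambda = 60/38.17 = 1.57 minutes

1.57 minutes


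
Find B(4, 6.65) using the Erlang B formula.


B(N,A) = (A^N/N!) / sum(A^k/k!, k=0..N) with N=4, A=6.65 = 0.5085

0.5085


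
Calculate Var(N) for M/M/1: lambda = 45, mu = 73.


rho = 45/73; Var(N) = rho/(1-rho)^2 = 4.19

4.19


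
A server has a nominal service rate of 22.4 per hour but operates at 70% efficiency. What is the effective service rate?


Effective rate = mu * efficiency = 22.4 * 0.7 = 15.68 per hour

15.68 per hour


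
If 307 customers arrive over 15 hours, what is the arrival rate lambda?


lambda = total arrivals / time = 307 / 15 = 20.47 per hour

20.47 per hour


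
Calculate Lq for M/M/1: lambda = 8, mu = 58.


rho = 8/58; Lq = rho^2/(1-rho) = 0.02

0.02


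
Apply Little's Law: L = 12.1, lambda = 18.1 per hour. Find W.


W = L / lambda = 12.1 / 18.1 = 0.6685 hours

0.6685 hours


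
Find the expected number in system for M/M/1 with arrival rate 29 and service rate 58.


rho = 29/58; L = rho/(1-rho) = 1.0

1.0


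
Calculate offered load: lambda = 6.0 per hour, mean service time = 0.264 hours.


Offered load a = lambda * E[S] = 6.0 * 0.264 = 1.58 Erlangs

1.58 Erlangs


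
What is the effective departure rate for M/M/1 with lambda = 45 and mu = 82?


For a stable queue (lambda < mu), throughput = lambda = 45 per hour

45 per hour


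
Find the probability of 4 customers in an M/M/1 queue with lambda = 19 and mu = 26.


rho = 19/26; P(n) = (1-rho)*rho^n = (1-19/26)*(19/26)^4 = 0.0768

0.0768


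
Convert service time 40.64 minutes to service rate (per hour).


mu = 60 / avg_service_time = 60 / 40.64 = 1.48 per hour

1.48 per hour


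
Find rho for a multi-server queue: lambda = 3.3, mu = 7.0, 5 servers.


rho = lambda / (c * mu) = 3.3 / (5 * 7.0) = 0.0943

0.0943


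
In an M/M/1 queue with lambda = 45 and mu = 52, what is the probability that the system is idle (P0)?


P0 = 1 - rho = 1 - 45/52 = 0.1346

0.1346


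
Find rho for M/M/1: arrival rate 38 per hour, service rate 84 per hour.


rho = lambda/mu = 38/84 = 0.4524

0.4524
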